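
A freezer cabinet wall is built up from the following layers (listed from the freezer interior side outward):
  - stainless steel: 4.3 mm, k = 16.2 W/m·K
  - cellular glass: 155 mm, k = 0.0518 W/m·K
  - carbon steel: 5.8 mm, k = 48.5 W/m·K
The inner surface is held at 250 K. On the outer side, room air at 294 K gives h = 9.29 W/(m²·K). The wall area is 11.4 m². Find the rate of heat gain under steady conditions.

Treating each layer as a thermal resistance in series:
R_stainless steel = L/(kA) = 0.0043/(16.2×11.4) = 2.328×10^-5 K/W
R_cellular glass = L/(kA) = 0.155/(0.0518×11.4) = 0.2625 K/W
R_carbon steel = L/(kA) = 0.0058/(48.5×11.4) = 1.049×10^-5 K/W
R_outer film = 1/(h_o·A) = 1/(9.29×11.4) = 0.009442 K/W
R_total = 0.272 K/W
Q = ΔT / R_total = 44 / 0.272

Q ≈ 162 W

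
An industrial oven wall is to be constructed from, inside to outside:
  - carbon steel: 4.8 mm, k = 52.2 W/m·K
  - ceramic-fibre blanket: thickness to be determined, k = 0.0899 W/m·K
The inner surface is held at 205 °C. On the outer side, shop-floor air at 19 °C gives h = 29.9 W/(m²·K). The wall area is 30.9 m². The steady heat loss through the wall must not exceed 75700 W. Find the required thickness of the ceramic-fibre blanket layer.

L ≈ 3.81 mm

Model the wall as resistances in series:
R_carbon steel = L/(kA) = 0.0048/(52.2×30.9) = 2.976×10^-6 K/W
R_outer film = 1/(h_o·A) = 1/(29.9×30.9) = 0.001082 K/W
Sum of the known resistances R_other = 0.001085 K/W
Required total resistance R_tot = ΔT/Q_allow = 186/75700 = 0.002457 K/W
R_ceramic-fibre blanket = R_tot − R_other = 0.001372 K/W
L = R·k·A = 0.001372×0.0899×30.9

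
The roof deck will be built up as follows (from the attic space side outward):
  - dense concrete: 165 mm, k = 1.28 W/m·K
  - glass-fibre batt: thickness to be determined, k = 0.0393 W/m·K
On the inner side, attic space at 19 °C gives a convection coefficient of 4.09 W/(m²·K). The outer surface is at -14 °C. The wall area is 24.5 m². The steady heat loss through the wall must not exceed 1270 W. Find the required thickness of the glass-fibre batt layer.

L ≈ 10.3 mm

Using the resistance-network approach (series):
R_inner film = 1/(h_i·A) = 1/(4.09×24.5) = 0.00998 K/W
R_dense concrete = L/(kA) = 0.165/(1.28×24.5) = 0.005261 K/W
Sum of the known resistances R_other = 0.01524 K/W
Required total resistance R_tot = ΔT/Q_allow = 33/1270 = 0.02598 K/W
R_glass-fibre batt = R_tot − R_other = 0.01074 K/W
L = R·k·A = 0.01074×0.0393×24.5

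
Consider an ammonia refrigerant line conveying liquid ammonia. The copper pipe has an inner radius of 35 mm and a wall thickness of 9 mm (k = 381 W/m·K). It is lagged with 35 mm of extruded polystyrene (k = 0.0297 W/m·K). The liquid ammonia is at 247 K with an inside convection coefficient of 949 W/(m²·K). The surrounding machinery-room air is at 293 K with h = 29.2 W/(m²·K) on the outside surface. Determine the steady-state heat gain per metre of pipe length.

q′ ≈ 14.3 W/m

Per-layer cylindrical resistances, series-summed:
R_inner film = 1/(h_i·2πr₁L) = 1/(949×2π×0.035×1) = 0.004792 K/W
R_copper pipe wall = ln(44/35)/(2π×381×1) = 9.559×10^-5 K/W
R_extruded polystyrene = ln(79/44)/(2π×0.0297×1) = 3.136 K/W
R_outer film = 1/(h_o·2πr_oL) = 1/(29.2×2π×0.079×1) = 0.06899 K/W
R_total = 3.21 K/W
Q = ΔT/R_total = 46/3.21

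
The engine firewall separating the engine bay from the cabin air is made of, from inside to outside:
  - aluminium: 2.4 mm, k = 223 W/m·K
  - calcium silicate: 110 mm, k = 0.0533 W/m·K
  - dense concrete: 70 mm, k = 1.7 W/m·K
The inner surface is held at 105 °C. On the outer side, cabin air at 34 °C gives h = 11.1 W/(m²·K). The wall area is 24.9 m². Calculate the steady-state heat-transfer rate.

Q ≈ 805 W

Series thermal resistances:
R_aluminium = L/(kA) = 0.0024/(223×24.9) = 4.322×10^-7 K/W
R_calcium silicate = L/(kA) = 0.11/(0.0533×24.9) = 0.08288 K/W
R_dense concrete = L/(kA) = 0.07/(1.7×24.9) = 0.001654 K/W
R_outer film = 1/(h_o·A) = 1/(11.1×24.9) = 0.003618 K/W
R_total = 0.08816 K/W
Q = ΔT / R_total = 71 / 0.08816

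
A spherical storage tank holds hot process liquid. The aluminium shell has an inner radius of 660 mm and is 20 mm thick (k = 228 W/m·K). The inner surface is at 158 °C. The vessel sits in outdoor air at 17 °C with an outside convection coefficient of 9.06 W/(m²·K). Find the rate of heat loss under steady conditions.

Q ≈ 7420 W

Radial (spherical) resistances in series:
R_aluminium shell = (1/0.66 − 1/0.68)/(4π×228) = 1.555×10^-5 K/W
R_outer film = 1/(h·4πr_o²) = 1/(9.06×4π×0.68²) = 0.019 K/W
R_total = 0.01901 K/W
Q = ΔT/R_total = 141/0.01901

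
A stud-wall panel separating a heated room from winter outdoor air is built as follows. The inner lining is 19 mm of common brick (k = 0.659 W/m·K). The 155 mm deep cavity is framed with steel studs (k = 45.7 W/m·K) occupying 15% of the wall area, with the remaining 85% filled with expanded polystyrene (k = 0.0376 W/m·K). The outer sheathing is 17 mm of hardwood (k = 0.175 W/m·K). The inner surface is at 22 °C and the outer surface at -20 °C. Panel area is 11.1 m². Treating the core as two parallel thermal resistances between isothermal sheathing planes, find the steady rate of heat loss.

Q ≈ 3140 W

Sheathing layers in series; stud and cavity paths in parallel between them.
R_inner = 0.019/(0.659×11.1) = 0.002597 K/W
R_stud  = 0.155/(45.7×0.15×11.1) = 0.002037 K/W
R_cav   = 0.155/(0.0376×0.85×11.1) = 0.4369 K/W
1/R_core = 1/R_stud + 1/R_cav → R_core = 0.002028 K/W
R_outer = 0.017/(0.175×11.1) = 0.008752 K/W
R_total = 0.01338 K/W
Q = ΔT/R_total = 42/0.01338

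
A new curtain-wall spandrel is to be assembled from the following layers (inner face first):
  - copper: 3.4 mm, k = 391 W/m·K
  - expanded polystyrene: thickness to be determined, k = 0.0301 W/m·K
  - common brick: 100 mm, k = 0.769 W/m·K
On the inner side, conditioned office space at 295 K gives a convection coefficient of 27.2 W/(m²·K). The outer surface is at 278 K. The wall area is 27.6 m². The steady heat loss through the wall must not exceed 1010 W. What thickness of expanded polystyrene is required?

L ≈ 8.96 mm

Using the resistance-network approach (series):
R_inner film = 1/(h_i·A) = 1/(27.2×27.6) = 0.001332 K/W
R_copper = L/(kA) = 0.0034/(391×27.6) = 3.151×10^-7 K/W
R_common brick = L/(kA) = 0.1/(0.769×27.6) = 0.004712 K/W
Sum of the known resistances R_other = 0.006044 K/W
Required total resistance R_tot = ΔT/Q_allow = 17/1010 = 0.01683 K/W
R_expanded polystyrene = R_tot − R_other = 0.01079 K/W
L = R·k·A = 0.01079×0.0301×27.6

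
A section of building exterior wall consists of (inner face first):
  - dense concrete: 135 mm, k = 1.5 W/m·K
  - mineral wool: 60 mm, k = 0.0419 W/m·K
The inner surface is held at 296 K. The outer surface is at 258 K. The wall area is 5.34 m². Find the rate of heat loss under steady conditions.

Series thermal resistances:
R_dense concrete = L/(kA) = 0.135/(1.5×5.34) = 0.01685 K/W
R_mineral wool = L/(kA) = 0.06/(0.0419×5.34) = 0.2682 K/W
R_total = 0.285 K/W
Q = ΔT / R_total = 38 / 0.285

Q ≈ 133 W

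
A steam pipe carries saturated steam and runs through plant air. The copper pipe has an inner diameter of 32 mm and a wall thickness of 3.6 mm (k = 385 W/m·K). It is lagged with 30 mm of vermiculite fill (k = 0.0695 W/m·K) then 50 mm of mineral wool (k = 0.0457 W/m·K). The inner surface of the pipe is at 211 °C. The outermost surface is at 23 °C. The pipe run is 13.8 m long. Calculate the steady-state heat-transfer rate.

Treating each annulus and film as a series resistance:
R_copper pipe wall = ln(19.6/16)/(2π×385×13.8) = 6.079×10^-6 K/W
R_vermiculite fill = ln(49.6/19.6)/(2π×0.0695×13.8) = 0.1541 K/W
R_mineral wool = ln(99.6/49.6)/(2π×0.0457×13.8) = 0.1759 K/W
R_total = 0.33 K/W
Q = ΔT/R_total = 188/0.33

Q ≈ 570 W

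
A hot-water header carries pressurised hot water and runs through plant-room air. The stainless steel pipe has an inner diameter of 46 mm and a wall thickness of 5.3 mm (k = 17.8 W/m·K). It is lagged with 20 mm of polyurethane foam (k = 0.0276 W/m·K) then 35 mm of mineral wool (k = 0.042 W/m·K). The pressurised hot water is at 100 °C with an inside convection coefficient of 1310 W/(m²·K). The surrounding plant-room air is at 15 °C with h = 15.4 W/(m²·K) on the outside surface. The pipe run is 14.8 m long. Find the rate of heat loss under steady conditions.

Q ≈ 238 W

Per-layer cylindrical resistances, series-summed:
R_inner film = 1/(h_i·2πr₁L) = 1/(1310×2π×0.023×14.8) = 3.569×10^-4 K/W
R_stainless steel pipe wall = ln(28.3/23)/(2π×17.8×14.8) = 1.253×10^-4 K/W
R_polyurethane foam = ln(48.3/28.3)/(2π×0.0276×14.8) = 0.2083 K/W
R_mineral wool = ln(83.3/48.3)/(2π×0.042×14.8) = 0.1395 K/W
R_outer film = 1/(h_o·2πr_oL) = 1/(15.4×2π×0.0833×14.8) = 0.008383 K/W
R_total = 0.3567 K/W
Q = ΔT/R_total = 85/0.3567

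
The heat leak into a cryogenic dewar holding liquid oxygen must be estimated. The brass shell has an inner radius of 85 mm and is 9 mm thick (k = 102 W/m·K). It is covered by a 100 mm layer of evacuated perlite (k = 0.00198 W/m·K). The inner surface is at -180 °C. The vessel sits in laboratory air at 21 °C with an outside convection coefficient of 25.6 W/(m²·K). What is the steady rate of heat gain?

Q ≈ 0.912 W

Radial (spherical) resistances in series:
R_brass shell = (1/0.085 − 1/0.094)/(4π×102) = 8.788×10^-4 K/W
R_evacuated perlite = (1/0.094 − 1/0.194)/(4π×0.00198) = 220.4 K/W
R_outer film = 1/(h·4πr_o²) = 1/(25.6×4π×0.194²) = 0.08259 K/W
R_total = 220.5 K/W
Q = ΔT/R_total = 201/220.5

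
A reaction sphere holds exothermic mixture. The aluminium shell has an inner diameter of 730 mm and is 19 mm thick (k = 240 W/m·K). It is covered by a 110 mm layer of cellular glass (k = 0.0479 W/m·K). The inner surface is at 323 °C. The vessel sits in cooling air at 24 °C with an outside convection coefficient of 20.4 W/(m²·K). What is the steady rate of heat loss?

For a spherical shell R = (1/r₁ − 1/r₂)/(4πk); film R = 1/(h·4πr²). In series:
R_aluminium shell = (1/0.365 − 1/0.384)/(4π×240) = 4.495×10^-5 K/W
R_cellular glass = (1/0.384 − 1/0.494)/(4π×0.0479) = 0.9634 K/W
R_outer film = 1/(h·4πr_o²) = 1/(20.4×4π×0.494²) = 0.01598 K/W
R_total = 0.9794 K/W
Q = ΔT/R_total = 299/0.9794

Q ≈ 305 W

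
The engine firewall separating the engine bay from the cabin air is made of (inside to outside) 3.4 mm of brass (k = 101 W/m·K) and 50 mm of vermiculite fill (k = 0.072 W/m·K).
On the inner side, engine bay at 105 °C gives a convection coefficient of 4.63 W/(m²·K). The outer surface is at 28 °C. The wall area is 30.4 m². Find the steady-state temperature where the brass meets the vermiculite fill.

T ≈ 86.7 °C

Treating each layer as a thermal resistance in series:
R_inner film = 1/(h_i·A) = 1/(4.63×30.4) = 0.007105 K/W
R_brass = L/(kA) = 0.0034/(101×30.4) = 1.107×10^-6 K/W
R_vermiculite fill = L/(kA) = 0.05/(0.072×30.4) = 0.02284 K/W
R_total = 0.02995 K/W;  Q = ΔT/R_total = 77/0.02995 = 2571 W
T_interface = T_inner − Q·ΣR(inner→interface) = 105 − 2570×0.007106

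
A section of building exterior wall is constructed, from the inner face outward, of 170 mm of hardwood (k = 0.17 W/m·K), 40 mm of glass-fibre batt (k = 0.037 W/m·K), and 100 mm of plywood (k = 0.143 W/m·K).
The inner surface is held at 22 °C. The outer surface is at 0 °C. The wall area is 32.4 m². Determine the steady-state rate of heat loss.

Q ≈ 256 W

Model the wall as resistances in series:
R_hardwood = L/(kA) = 0.17/(0.17×32.4) = 0.03086 K/W
R_glass-fibre batt = L/(kA) = 0.04/(0.037×32.4) = 0.03337 K/W
R_plywood = L/(kA) = 0.1/(0.143×32.4) = 0.02158 K/W
R_total = 0.08581 K/W
Q = ΔT / R_total = 22 / 0.08581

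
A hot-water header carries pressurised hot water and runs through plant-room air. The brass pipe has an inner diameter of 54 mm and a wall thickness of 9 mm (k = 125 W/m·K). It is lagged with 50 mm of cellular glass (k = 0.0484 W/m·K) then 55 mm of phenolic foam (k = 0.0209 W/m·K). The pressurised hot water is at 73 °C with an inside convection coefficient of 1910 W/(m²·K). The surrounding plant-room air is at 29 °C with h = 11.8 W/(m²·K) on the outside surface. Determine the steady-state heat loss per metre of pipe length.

For a radial system each layer contributes R = ln(r_out/r_in)/(2πkL); films add R = 1/(hA).
R_inner film = 1/(h_i·2πr₁L) = 1/(1910×2π×0.027×1) = 0.003086 K/W
R_brass pipe wall = ln(36/27)/(2π×125×1) = 3.663×10^-4 K/W
R_cellular glass = ln(86/36)/(2π×0.0484×1) = 2.864 K/W
R_phenolic foam = ln(141/86)/(2π×0.0209×1) = 3.765 K/W
R_outer film = 1/(h_o·2πr_oL) = 1/(11.8×2π×0.141×1) = 0.09566 K/W
R_total = 6.728 K/W
Q = ΔT/R_total = 44/6.728

q′ ≈ 6.54 W/m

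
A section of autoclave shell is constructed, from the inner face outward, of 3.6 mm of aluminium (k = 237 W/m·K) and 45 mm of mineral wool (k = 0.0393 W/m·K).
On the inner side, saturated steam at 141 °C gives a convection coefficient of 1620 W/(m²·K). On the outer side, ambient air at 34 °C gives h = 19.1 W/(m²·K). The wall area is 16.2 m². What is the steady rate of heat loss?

Q ≈ 1450 W

Thermal resistances in series:
R_inner film = 1/(h_i·A) = 1/(1620×16.2) = 3.81×10^-5 K/W
R_aluminium = L/(kA) = 0.0036/(237×16.2) = 9.376×10^-7 K/W
R_mineral wool = L/(kA) = 0.045/(0.0393×16.2) = 0.07068 K/W
R_outer film = 1/(h_o·A) = 1/(19.1×16.2) = 0.003232 K/W
R_total = 0.07395 K/W
Q = ΔT / R_total = 107 / 0.07395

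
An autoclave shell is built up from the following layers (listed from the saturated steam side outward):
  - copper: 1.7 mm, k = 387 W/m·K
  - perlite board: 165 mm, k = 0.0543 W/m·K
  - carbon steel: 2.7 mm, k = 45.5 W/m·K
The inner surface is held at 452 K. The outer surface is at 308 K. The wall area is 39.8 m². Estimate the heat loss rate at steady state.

Thermal resistances in series:
R_copper = L/(kA) = 0.0017/(387×39.8) = 1.104×10^-7 K/W
R_perlite board = L/(kA) = 0.165/(0.0543×39.8) = 0.07635 K/W
R_carbon steel = L/(kA) = 0.0027/(45.5×39.8) = 1.491×10^-6 K/W
R_total = 0.07635 K/W
Q = ΔT / R_total = 144 / 0.07635

Q ≈ 1890 W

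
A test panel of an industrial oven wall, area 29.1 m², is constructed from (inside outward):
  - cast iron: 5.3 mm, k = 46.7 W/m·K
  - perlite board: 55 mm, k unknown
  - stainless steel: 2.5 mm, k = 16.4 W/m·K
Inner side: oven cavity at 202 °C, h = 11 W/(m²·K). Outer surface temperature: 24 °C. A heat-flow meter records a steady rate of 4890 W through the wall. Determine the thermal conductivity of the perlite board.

Series thermal resistances:
R_inner film = 1/(h_i·A) = 1/(11×29.1) = 0.003124 K/W
R_cast iron = L/(kA) = 0.0053/(46.7×29.1) = 3.9×10^-6 K/W
R_stainless steel = L/(kA) = 0.0025/(16.4×29.1) = 5.238×10^-6 K/W
Sum of known resistances R_other = 0.003133 K/W
Total R = ΔT/Q = 178/4890 = 0.0364 K/W
R_perlite board = R_total − R_other = 0.03327 K/W
k = L/(R·A) = 0.055/(0.03327×29.1)

k ≈ 0.0568 W/(m·K)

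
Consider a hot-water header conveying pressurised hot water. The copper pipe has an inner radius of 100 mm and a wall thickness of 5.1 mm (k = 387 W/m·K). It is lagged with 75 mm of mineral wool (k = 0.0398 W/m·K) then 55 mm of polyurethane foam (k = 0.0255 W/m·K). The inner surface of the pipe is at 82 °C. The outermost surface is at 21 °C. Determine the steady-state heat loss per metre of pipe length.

Radial resistances (cylindrical: R_cond = ln(r_o/r_i)/(2πkL), R_conv = 1/(h·2πrL)):
R_copper pipe wall = ln(105.1/100)/(2π×387×1) = 2.046×10^-5 K/W
R_mineral wool = ln(180.1/105.1)/(2π×0.0398×1) = 2.154 K/W
R_polyurethane foam = ln(235.1/180.1)/(2π×0.0255×1) = 1.663 K/W
R_total = 3.817 K/W
Q = ΔT/R_total = 61/3.817

q′ ≈ 16 W/m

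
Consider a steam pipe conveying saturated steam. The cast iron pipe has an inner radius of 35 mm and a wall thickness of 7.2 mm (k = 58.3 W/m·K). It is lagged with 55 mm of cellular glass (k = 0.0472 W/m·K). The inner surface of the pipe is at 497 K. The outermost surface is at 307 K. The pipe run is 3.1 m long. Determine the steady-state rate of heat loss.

Treating each annulus and film as a series resistance:
R_cast iron pipe wall = ln(42.2/35)/(2π×58.3×3.1) = 1.647×10^-4 K/W
R_cellular glass = ln(97.2/42.2)/(2π×0.0472×3.1) = 0.9075 K/W
R_total = 0.9077 K/W
Q = ΔT/R_total = 190/0.9077

Q ≈ 209 W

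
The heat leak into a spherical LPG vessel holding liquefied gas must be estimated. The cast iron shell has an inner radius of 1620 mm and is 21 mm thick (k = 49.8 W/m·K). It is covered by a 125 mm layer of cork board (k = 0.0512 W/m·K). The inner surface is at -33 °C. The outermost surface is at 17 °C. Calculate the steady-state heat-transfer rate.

Q ≈ 746 W

For a spherical shell R = (1/r₁ − 1/r₂)/(4πk); film R = 1/(h·4πr²). In series:
R_cast iron shell = (1/1.62 − 1/1.641)/(4π×49.8) = 1.262×10^-5 K/W
R_cork board = (1/1.641 − 1/1.766)/(4π×0.0512) = 0.06704 K/W
R_total = 0.06705 K/W
Q = ΔT/R_total = 50/0.06705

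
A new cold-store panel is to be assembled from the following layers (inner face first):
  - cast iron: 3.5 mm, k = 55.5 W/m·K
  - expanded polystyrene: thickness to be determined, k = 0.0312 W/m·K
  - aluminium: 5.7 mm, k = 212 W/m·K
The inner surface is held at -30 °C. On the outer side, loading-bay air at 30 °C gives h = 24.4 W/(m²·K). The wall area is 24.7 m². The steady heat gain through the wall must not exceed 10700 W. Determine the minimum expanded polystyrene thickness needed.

Treating each layer as a thermal resistance in series:
R_cast iron = L/(kA) = 0.0035/(55.5×24.7) = 2.553×10^-6 K/W
R_aluminium = L/(kA) = 0.0057/(212×24.7) = 1.089×10^-6 K/W
R_outer film = 1/(h_o·A) = 1/(24.4×24.7) = 0.001659 K/W
Sum of the known resistances R_other = 0.001663 K/W
Required total resistance R_tot = ΔT/Q_allow = 60/10700 = 0.005607 K/W
R_expanded polystyrene = R_tot − R_other = 0.003945 K/W
L = R·k·A = 0.003945×0.0312×24.7

L ≈ 3.04 mm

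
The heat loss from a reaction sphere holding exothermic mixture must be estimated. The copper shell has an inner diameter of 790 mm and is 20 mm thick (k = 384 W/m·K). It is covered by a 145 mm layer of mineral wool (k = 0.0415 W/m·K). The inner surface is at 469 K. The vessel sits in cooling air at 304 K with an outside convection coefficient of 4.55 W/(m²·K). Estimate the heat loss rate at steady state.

Q ≈ 132 W

Radial (spherical) resistances in series:
R_copper shell = (1/0.395 − 1/0.415)/(4π×384) = 2.528×10^-5 K/W
R_mineral wool = (1/0.415 − 1/0.56)/(4π×0.0415) = 1.196 K/W
R_outer film = 1/(h·4πr_o²) = 1/(4.55×4π×0.56²) = 0.05577 K/W
R_total = 1.252 K/W
Q = ΔT/R_total = 165/1.252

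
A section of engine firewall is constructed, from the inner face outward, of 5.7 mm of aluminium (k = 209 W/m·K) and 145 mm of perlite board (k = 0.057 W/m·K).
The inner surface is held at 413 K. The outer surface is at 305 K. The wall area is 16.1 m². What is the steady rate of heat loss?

Thermal resistances in series:
R_aluminium = L/(kA) = 0.0057/(209×16.1) = 1.694×10^-6 K/W
R_perlite board = L/(kA) = 0.145/(0.057×16.1) = 0.158 K/W
R_total = 0.158 K/W
Q = ΔT / R_total = 108 / 0.158

Q ≈ 684 W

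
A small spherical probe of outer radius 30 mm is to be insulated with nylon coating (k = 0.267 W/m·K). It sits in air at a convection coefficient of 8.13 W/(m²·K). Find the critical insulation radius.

For a sphere r_cr = 2k/h = 2×0.267/8.13
r_cr = 65.7 mm; since the bare radius (30 mm) is below r_cr, adding a thin layer of insulation will *increase* heat loss.

r_cr ≈ 65.7 mm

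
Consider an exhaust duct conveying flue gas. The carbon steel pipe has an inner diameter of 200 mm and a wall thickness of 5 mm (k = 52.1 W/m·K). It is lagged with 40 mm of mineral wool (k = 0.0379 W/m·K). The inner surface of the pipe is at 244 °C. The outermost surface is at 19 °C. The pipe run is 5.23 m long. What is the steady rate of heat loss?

Q ≈ 868 W

Treating each annulus and film as a series resistance:
R_carbon steel pipe wall = ln(105/100)/(2π×52.1×5.23) = 2.85×10^-5 K/W
R_mineral wool = ln(145/105)/(2π×0.0379×5.23) = 0.2592 K/W
R_total = 0.2592 K/W
Q = ΔT/R_total = 225/0.2592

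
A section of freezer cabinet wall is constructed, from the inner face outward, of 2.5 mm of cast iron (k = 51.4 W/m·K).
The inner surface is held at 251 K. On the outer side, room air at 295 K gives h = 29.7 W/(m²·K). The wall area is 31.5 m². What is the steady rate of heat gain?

Model the wall as resistances in series:
R_cast iron = L/(kA) = 0.0025/(51.4×31.5) = 1.544×10^-6 K/W
R_outer film = 1/(h_o·A) = 1/(29.7×31.5) = 0.001069 K/W
R_total = 0.00107 K/W
Q = ΔT / R_total = 44 / 0.00107

Q ≈ 41100 W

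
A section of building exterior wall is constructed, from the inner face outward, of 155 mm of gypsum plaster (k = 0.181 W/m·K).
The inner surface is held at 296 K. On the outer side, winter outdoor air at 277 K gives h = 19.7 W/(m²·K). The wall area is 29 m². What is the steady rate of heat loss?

Q ≈ 607 W

Using the resistance-network approach (series):
R_gypsum plaster = L/(kA) = 0.155/(0.181×29) = 0.02953 K/W
R_outer film = 1/(h_o·A) = 1/(19.7×29) = 0.00175 K/W
R_total = 0.03128 K/W
Q = ΔT / R_total = 19 / 0.03128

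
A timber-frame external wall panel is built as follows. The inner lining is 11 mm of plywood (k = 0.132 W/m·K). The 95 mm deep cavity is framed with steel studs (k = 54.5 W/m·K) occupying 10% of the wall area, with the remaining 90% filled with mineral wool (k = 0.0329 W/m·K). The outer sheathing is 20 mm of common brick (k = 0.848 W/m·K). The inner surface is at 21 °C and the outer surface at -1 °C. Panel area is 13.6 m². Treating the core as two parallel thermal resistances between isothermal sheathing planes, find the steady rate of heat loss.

Q ≈ 2410 W

Sheathing layers in series; stud and cavity paths in parallel between them.
R_inner = 0.011/(0.132×13.6) = 0.006127 K/W
R_stud  = 0.095/(54.5×0.1×13.6) = 0.001282 K/W
R_cav   = 0.095/(0.0329×0.9×13.6) = 0.2359 K/W
1/R_core = 1/R_stud + 1/R_cav → R_core = 0.001275 K/W
R_outer = 0.02/(0.848×13.6) = 0.001734 K/W
R_total = 0.009136 K/W
Q = ΔT/R_total = 22/0.009136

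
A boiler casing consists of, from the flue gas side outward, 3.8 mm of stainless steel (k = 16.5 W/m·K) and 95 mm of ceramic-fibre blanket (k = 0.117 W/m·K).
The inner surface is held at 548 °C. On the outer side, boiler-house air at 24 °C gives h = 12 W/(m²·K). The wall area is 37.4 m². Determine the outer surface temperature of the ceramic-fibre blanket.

Thermal resistances in series:
R_stainless steel = L/(kA) = 0.0038/(16.5×37.4) = 6.158×10^-6 K/W
R_ceramic-fibre blanket = L/(kA) = 0.095/(0.117×37.4) = 0.02171 K/W
R_outer film = 1/(h_o·A) = 1/(12×37.4) = 0.002228 K/W
R_total = 0.02394 K/W;  Q = ΔT/R_total = 524/0.02394 = 21880 W
T_interface = T_inner − Q·ΣR(inner→interface) = 548 − 21900×0.02172

T ≈ 72.8 °C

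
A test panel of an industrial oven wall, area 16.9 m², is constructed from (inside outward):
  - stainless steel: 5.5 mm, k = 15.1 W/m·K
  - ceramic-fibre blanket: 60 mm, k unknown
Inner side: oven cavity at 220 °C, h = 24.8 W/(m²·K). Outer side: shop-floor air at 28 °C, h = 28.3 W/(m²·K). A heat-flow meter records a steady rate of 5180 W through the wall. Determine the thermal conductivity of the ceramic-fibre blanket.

Series thermal resistances:
R_inner film = 1/(h_i·A) = 1/(24.8×16.9) = 0.002386 K/W
R_stainless steel = L/(kA) = 0.0055/(15.1×16.9) = 2.155×10^-5 K/W
R_outer film = 1/(h_o·A) = 1/(28.3×16.9) = 0.002091 K/W
Sum of known resistances R_other = 0.004498 K/W
Total R = ΔT/Q = 192/5180 = 0.03707 K/W
R_ceramic-fibre blanket = R_total − R_other = 0.03257 K/W
k = L/(R·A) = 0.06/(0.03257×16.9)

k ≈ 0.109 W/(m·K)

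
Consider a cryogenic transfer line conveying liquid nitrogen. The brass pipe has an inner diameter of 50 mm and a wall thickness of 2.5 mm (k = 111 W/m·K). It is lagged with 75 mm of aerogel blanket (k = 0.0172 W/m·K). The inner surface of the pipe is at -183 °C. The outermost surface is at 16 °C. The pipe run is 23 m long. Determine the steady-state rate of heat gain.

Q ≈ 376 W

Treating each annulus and film as a series resistance:
R_brass pipe wall = ln(27.5/25)/(2π×111×23) = 5.942×10^-6 K/W
R_aerogel blanket = ln(102.5/27.5)/(2π×0.0172×23) = 0.5293 K/W
R_total = 0.5293 K/W
Q = ΔT/R_total = 199/0.5293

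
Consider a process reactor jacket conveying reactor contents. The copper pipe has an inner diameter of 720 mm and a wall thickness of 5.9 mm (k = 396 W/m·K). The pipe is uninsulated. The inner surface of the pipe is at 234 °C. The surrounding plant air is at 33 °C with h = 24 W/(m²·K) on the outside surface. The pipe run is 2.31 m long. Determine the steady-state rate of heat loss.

Radial resistances (cylindrical: R_cond = ln(r_o/r_i)/(2πkL), R_conv = 1/(h·2πrL)):
R_copper pipe wall = ln(365.9/360)/(2π×396×2.31) = 2.828×10^-6 K/W
R_outer film = 1/(h_o·2πr_oL) = 1/(24×2π×0.3659×2.31) = 0.007846 K/W
R_total = 0.007849 K/W
Q = ΔT/R_total = 201/0.007849

Q ≈ 25600 W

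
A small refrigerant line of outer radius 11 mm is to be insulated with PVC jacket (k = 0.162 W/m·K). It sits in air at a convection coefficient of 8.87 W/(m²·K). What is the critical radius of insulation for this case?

r_cr ≈ 18.3 mm

For a cylinder r_cr = k/h = 0.162/8.87
r_cr = 18.3 mm; since the bare radius (11 mm) is below r_cr, adding a thin layer of insulation will *increase* heat loss.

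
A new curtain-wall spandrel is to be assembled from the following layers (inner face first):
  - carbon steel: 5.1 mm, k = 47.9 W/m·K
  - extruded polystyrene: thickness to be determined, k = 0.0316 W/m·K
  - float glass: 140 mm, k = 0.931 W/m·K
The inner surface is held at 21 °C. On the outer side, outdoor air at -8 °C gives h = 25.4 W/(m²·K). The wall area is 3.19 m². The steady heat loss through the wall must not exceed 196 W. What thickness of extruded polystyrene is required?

Model the wall as resistances in series:
R_carbon steel = L/(kA) = 0.0051/(47.9×3.19) = 3.338×10^-5 K/W
R_float glass = L/(kA) = 0.14/(0.931×3.19) = 0.04714 K/W
R_outer film = 1/(h_o·A) = 1/(25.4×3.19) = 0.01234 K/W
Sum of the known resistances R_other = 0.05951 K/W
Required total resistance R_tot = ΔT/Q_allow = 29/196 = 0.148 K/W
R_extruded polystyrene = R_tot − R_other = 0.08844 K/W
L = R·k·A = 0.08844×0.0316×3.19

L ≈ 8.92 mm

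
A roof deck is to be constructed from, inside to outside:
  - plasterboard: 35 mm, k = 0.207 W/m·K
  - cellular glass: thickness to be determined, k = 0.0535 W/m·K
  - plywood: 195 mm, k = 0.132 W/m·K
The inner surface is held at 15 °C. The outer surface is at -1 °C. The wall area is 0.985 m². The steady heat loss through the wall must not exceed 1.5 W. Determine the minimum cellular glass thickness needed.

L ≈ 474 mm

Series thermal resistances:
R_plasterboard = L/(kA) = 0.035/(0.207×0.985) = 0.1717 K/W
R_plywood = L/(kA) = 0.195/(0.132×0.985) = 1.5 K/W
Sum of the known resistances R_other = 1.671 K/W
Required total resistance R_tot = ΔT/Q_allow = 16/1.5 = 10.67 K/W
R_cellular glass = R_tot − R_other = 8.995 K/W
L = R·k·A = 8.995×0.0535×0.985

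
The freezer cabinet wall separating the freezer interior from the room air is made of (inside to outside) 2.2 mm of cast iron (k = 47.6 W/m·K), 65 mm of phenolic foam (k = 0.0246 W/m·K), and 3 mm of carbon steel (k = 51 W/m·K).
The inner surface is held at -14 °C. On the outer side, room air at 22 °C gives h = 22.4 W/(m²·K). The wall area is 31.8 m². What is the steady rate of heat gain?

Q ≈ 426 W

Model the wall as resistances in series:
R_cast iron = L/(kA) = 0.0022/(47.6×31.8) = 1.453×10^-6 K/W
R_phenolic foam = L/(kA) = 0.065/(0.0246×31.8) = 0.08309 K/W
R_carbon steel = L/(kA) = 0.003/(51×31.8) = 1.85×10^-6 K/W
R_outer film = 1/(h_o·A) = 1/(22.4×31.8) = 0.001404 K/W
R_total = 0.0845 K/W
Q = ΔT / R_total = 36 / 0.0845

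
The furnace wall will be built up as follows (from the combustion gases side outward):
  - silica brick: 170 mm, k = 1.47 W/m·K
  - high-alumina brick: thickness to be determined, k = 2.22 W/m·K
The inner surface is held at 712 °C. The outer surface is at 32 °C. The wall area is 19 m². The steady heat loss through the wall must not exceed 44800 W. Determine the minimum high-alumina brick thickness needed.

L ≈ 383 mm

Thermal resistances in series:
R_silica brick = L/(kA) = 0.17/(1.47×19) = 0.006087 K/W
Sum of the known resistances R_other = 0.006087 K/W
Required total resistance R_tot = ΔT/Q_allow = 680/44800 = 0.01518 K/W
R_high-alumina brick = R_tot − R_other = 0.009092 K/W
L = R·k·A = 0.009092×2.22×19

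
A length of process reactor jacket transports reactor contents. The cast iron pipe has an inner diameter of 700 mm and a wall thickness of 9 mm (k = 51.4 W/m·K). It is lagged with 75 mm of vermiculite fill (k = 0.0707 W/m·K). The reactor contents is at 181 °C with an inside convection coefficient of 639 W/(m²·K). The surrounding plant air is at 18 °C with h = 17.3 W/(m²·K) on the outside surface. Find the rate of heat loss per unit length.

Treating each annulus and film as a series resistance:
R_inner film = 1/(h_i·2πr₁L) = 1/(639×2π×0.35×1) = 7.116×10^-4 K/W
R_cast iron pipe wall = ln(359/350)/(2π×51.4×1) = 7.862×10^-5 K/W
R_vermiculite fill = ln(434/359)/(2π×0.0707×1) = 0.4271 K/W
R_outer film = 1/(h_o·2πr_oL) = 1/(17.3×2π×0.434×1) = 0.0212 K/W
R_total = 0.4491 K/W
Q = ΔT/R_total = 163/0.4491

q′ ≈ 363 W/m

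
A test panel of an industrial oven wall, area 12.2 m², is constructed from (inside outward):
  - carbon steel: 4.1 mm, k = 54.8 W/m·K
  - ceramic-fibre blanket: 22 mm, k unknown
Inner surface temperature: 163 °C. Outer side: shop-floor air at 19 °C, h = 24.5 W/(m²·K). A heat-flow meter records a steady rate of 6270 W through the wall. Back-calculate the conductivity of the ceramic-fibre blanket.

Treating each layer as a thermal resistance in series:
R_carbon steel = L/(kA) = 0.0041/(54.8×12.2) = 6.133×10^-6 K/W
R_outer film = 1/(h_o·A) = 1/(24.5×12.2) = 0.003346 K/W
Sum of known resistances R_other = 0.003352 K/W
Total R = ΔT/Q = 144/6270 = 0.02297 K/W
R_ceramic-fibre blanket = R_total − R_other = 0.01961 K/W
k = L/(R·A) = 0.022/(0.01961×12.2)

k ≈ 0.0919 W/(m·K)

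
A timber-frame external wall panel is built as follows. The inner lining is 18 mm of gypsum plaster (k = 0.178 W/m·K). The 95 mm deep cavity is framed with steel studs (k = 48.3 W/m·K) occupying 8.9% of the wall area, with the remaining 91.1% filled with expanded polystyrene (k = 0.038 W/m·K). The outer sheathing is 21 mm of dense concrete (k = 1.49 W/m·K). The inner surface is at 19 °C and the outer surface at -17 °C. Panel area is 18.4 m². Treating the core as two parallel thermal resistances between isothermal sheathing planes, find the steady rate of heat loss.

Sheathing layers in series; stud and cavity paths in parallel between them.
R_inner = 0.018/(0.178×18.4) = 0.005496 K/W
R_stud  = 0.095/(48.3×0.089×18.4) = 0.001201 K/W
R_cav   = 0.095/(0.038×0.911×18.4) = 0.1491 K/W
1/R_core = 1/R_stud + 1/R_cav → R_core = 0.001191 K/W
R_outer = 0.021/(1.49×18.4) = 7.66×10^-4 K/W
R_total = 0.007453 K/W
Q = ΔT/R_total = 36/0.007453

Q ≈ 4830 W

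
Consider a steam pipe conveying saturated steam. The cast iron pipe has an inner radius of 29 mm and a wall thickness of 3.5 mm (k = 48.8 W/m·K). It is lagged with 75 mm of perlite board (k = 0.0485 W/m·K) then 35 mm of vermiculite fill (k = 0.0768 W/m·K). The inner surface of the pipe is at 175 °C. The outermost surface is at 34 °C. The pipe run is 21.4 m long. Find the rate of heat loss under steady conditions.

Q ≈ 669 W

For a radial system each layer contributes R = ln(r_out/r_in)/(2πkL); films add R = 1/(hA).
R_cast iron pipe wall = ln(32.5/29)/(2π×48.8×21.4) = 1.737×10^-5 K/W
R_perlite board = ln(107.5/32.5)/(2π×0.0485×21.4) = 0.1834 K/W
R_vermiculite fill = ln(142.5/107.5)/(2π×0.0768×21.4) = 0.02729 K/W
R_total = 0.2107 K/W
Q = ΔT/R_total = 141/0.2107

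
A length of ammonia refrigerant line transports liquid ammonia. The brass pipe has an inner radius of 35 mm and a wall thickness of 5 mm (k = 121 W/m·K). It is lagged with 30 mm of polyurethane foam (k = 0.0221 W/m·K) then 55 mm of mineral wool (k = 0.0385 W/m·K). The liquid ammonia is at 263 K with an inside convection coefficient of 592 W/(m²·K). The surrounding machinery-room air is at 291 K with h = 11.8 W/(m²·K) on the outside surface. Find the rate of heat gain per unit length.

q′ ≈ 4.28 W/m

Radial resistances (cylindrical: R_cond = ln(r_o/r_i)/(2πkL), R_conv = 1/(h·2πrL)):
R_inner film = 1/(h_i·2πr₁L) = 1/(592×2π×0.035×1) = 0.007681 K/W
R_brass pipe wall = ln(40/35)/(2π×121×1) = 1.756×10^-4 K/W
R_polyurethane foam = ln(70/40)/(2π×0.0221×1) = 4.03 K/W
R_mineral wool = ln(125/70)/(2π×0.0385×1) = 2.397 K/W
R_outer film = 1/(h_o·2πr_oL) = 1/(11.8×2π×0.125×1) = 0.1079 K/W
R_total = 6.543 K/W
Q = ΔT/R_total = 28/6.543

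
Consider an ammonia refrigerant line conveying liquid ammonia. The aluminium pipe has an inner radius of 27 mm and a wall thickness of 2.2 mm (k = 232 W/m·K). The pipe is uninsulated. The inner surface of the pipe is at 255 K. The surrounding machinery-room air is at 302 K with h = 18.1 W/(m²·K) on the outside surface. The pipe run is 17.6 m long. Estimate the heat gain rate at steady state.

Q ≈ 2750 W

Radial resistances (cylindrical: R_cond = ln(r_o/r_i)/(2πkL), R_conv = 1/(h·2πrL)):
R_aluminium pipe wall = ln(29.2/27)/(2π×232×17.6) = 3.053×10^-6 K/W
R_outer film = 1/(h_o·2πr_oL) = 1/(18.1×2π×0.0292×17.6) = 0.01711 K/W
R_total = 0.01711 K/W
Q = ΔT/R_total = 47/0.01711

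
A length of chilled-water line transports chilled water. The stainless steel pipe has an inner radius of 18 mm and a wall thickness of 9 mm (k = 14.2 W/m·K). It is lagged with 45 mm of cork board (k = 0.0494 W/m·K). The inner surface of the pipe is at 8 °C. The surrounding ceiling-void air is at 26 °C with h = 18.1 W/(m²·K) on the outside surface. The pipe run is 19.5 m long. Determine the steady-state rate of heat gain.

Q ≈ 107 W

Radial resistances (cylindrical: R_cond = ln(r_o/r_i)/(2πkL), R_conv = 1/(h·2πrL)):
R_stainless steel pipe wall = ln(27/18)/(2π×14.2×19.5) = 2.331×10^-4 K/W
R_cork board = ln(72/27)/(2π×0.0494×19.5) = 0.1621 K/W
R_outer film = 1/(h_o·2πr_oL) = 1/(18.1×2π×0.072×19.5) = 0.006263 K/W
R_total = 0.1685 K/W
Q = ΔT/R_total = 18/0.1685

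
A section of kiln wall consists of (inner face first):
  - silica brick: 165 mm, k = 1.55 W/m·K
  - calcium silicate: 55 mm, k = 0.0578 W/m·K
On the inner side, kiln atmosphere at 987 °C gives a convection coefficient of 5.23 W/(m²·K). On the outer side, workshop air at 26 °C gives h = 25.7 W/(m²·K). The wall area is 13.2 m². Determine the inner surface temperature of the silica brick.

Using the resistance-network approach (series):
R_inner film = 1/(h_i·A) = 1/(5.23×13.2) = 0.01449 K/W
R_silica brick = L/(kA) = 0.165/(1.55×13.2) = 0.008065 K/W
R_calcium silicate = L/(kA) = 0.055/(0.0578×13.2) = 0.07209 K/W
R_outer film = 1/(h_o·A) = 1/(25.7×13.2) = 0.002948 K/W
R_total = 0.09759 K/W;  Q = ΔT/R_total = 961/0.09759 = 9848 W
T_interface = T_inner − Q·ΣR(inner→interface) = 987 − 9850×0.01449

T ≈ 844 °C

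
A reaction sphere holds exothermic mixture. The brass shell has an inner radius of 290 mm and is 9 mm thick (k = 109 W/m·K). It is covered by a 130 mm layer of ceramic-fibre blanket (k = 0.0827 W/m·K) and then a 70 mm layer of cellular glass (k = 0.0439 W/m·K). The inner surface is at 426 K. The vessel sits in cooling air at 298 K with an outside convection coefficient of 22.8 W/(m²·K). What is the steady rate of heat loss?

For a spherical shell R = (1/r₁ − 1/r₂)/(4πk); film R = 1/(h·4πr²). In series:
R_brass shell = (1/0.29 − 1/0.299)/(4π×109) = 7.578×10^-5 K/W
R_ceramic-fibre blanket = (1/0.299 − 1/0.429)/(4π×0.0827) = 0.9752 K/W
R_cellular glass = (1/0.429 − 1/0.499)/(4π×0.0439) = 0.5927 K/W
R_outer film = 1/(h·4πr_o²) = 1/(22.8×4π×0.499²) = 0.01402 K/W
R_total = 1.582 K/W
Q = ΔT/R_total = 128/1.582

Q ≈ 80.9 W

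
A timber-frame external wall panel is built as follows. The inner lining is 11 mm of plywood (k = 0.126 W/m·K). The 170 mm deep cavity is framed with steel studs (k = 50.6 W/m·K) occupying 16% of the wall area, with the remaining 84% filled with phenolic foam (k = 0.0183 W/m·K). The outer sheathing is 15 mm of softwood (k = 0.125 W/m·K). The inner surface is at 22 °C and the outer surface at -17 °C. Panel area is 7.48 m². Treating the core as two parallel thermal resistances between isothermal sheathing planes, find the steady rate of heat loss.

Q ≈ 1280 W

Sheathing layers in series; stud and cavity paths in parallel between them.
R_inner = 0.011/(0.126×7.48) = 0.01167 K/W
R_stud  = 0.17/(50.6×0.16×7.48) = 0.002807 K/W
R_cav   = 0.17/(0.0183×0.84×7.48) = 1.478 K/W
1/R_core = 1/R_stud + 1/R_cav → R_core = 0.002802 K/W
R_outer = 0.015/(0.125×7.48) = 0.01604 K/W
R_total = 0.03052 K/W
Q = ΔT/R_total = 39/0.03052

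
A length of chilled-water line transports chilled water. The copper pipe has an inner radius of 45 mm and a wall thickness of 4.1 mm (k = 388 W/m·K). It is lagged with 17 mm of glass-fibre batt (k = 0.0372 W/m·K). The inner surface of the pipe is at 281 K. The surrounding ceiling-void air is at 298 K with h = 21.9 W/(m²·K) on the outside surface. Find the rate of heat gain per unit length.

Cylindrical conduction, so R = ln(r₂/r₁)/(2πkL) per layer, in series:
R_copper pipe wall = ln(49.1/45)/(2π×388×1) = 3.577×10^-5 K/W
R_glass-fibre batt = ln(66.1/49.1)/(2π×0.0372×1) = 1.272 K/W
R_outer film = 1/(h_o·2πr_oL) = 1/(21.9×2π×0.0661×1) = 0.1099 K/W
R_total = 1.382 K/W
Q = ΔT/R_total = 17/1.382

q′ ≈ 12.3 W/m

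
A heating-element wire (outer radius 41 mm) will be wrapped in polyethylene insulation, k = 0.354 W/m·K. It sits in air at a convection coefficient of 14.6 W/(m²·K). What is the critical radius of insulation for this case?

For a cylinder r_cr = k/h = 0.354/14.6
r_cr = 24.2 mm; since the bare radius (41 mm) is above r_cr, any added insulation will reduce heat loss.

r_cr ≈ 24.2 mm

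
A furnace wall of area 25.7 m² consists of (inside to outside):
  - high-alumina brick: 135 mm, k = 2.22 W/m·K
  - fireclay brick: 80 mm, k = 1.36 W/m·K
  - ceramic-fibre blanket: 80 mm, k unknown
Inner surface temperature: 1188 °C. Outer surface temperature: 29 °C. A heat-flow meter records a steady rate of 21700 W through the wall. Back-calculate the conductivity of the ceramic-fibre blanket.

k ≈ 0.0638 W/(m·K)

Thermal resistances in series:
R_high-alumina brick = L/(kA) = 0.135/(2.22×25.7) = 0.002366 K/W
R_fireclay brick = L/(kA) = 0.08/(1.36×25.7) = 0.002289 K/W
Sum of known resistances R_other = 0.004655 K/W
Total R = ΔT/Q = 1159/21700 = 0.05341 K/W
R_ceramic-fibre blanket = R_total − R_other = 0.04876 K/W
k = L/(R·A) = 0.08/(0.04876×25.7)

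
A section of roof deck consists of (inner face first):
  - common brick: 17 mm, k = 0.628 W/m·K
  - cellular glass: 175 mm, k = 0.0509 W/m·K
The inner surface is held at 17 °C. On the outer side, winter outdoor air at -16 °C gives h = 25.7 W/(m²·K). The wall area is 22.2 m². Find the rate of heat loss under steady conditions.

Q ≈ 209 W

Thermal resistances in series:
R_common brick = L/(kA) = 0.017/(0.628×22.2) = 0.001219 K/W
R_cellular glass = L/(kA) = 0.175/(0.0509×22.2) = 0.1549 K/W
R_outer film = 1/(h_o·A) = 1/(25.7×22.2) = 0.001753 K/W
R_total = 0.1578 K/W
Q = ΔT / R_total = 33 / 0.1578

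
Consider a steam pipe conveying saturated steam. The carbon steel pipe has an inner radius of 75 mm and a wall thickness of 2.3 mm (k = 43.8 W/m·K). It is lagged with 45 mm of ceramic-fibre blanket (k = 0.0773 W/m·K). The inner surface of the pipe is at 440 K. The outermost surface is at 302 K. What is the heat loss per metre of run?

q′ ≈ 146 W/m

Per-layer cylindrical resistances, series-summed:
R_carbon steel pipe wall = ln(77.3/75)/(2π×43.8×1) = 1.098×10^-4 K/W
R_ceramic-fibre blanket = ln(122.3/77.3)/(2π×0.0773×1) = 0.9446 K/W
R_total = 0.9447 K/W
Q = ΔT/R_total = 138/0.9447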